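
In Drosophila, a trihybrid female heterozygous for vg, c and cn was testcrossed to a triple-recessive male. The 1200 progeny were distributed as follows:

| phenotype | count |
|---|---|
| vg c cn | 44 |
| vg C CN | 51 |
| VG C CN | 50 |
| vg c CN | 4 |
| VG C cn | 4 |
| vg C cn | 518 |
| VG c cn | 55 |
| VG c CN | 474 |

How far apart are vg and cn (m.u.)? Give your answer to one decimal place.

9.5 m.u.

The two most frequent reciprocal classes, vg C cn and VG c CN, are the parental types, so the F1 was vg C cn / VG c CN.
The two rarest classes, VG C cn and vg c CN, are the double crossovers. Comparing them with the parentals, only the vg allele has switched, so vg is the middle locus and the order is c – vg – cn.
Crossovers in the vg–cn interval produce the single-crossover classes vg C CN and VG c cn (51 + 55 = 106) plus the double crossovers (8).
RF(vg–cn) = (106 + 8) / 1200 = 114/1200 = 0.0950 → 9.5 m.u.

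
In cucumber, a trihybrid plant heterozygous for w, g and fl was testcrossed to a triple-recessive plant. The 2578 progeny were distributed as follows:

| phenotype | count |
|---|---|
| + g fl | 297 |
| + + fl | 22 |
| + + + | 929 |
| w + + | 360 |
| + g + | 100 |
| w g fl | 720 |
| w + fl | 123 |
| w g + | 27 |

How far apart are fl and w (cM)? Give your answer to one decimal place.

The two most frequent reciprocal classes, + + + and w g fl, are the parental types, so the F1 was + + + / w g fl.
The two rarest classes, + + fl and w g +, are the double crossovers. Comparing them with the parentals, only the fl allele has switched, so fl is the middle locus and the order is g – fl – w.
Crossovers in the fl–w interval produce the single-crossover classes w + + and + g fl (360 + 297 = 657) plus the double crossovers (49).
RF(fl–w) = (657 + 49) / 2578 = 706/2578 = 0.2739 → 27.4 cM.

27.4 cM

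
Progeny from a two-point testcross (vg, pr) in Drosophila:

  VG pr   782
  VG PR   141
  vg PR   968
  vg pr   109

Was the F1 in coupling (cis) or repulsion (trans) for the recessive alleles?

trans

The two most frequent classes are VG pr (782) and vg PR (968); these are the parental (non-recombinant) types.
So the F1 carried VG pr on one chromosome and vg PR on the other — the recessive alleles are on opposite chromosomes (trans / repulsion).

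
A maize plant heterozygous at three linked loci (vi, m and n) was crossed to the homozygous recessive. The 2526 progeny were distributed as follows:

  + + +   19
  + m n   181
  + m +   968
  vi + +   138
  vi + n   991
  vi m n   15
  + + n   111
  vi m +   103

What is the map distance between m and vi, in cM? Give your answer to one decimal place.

9.8 cM

The two most frequent reciprocal classes, + m + and vi + n, are the parental types, so the F1 was + m + / vi + n.
The two rarest classes, + + + and vi m n, are the double crossovers. Comparing them with the parentals, only the m allele has switched, so m is the middle locus and the order is n – m – vi.
Crossovers in the m–vi interval produce the single-crossover classes vi m + and + + n (103 + 111 = 214) plus the double crossovers (34).
RF(m–vi) = (214 + 34) / 2526 = 248/2526 = 0.0982 → 9.8 cM.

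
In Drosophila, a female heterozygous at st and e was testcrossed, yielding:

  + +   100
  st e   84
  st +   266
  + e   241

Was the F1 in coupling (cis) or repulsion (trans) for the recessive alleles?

The two most frequent classes are + e (241) and st + (266); these are the parental (non-recombinant) types.
So the F1 carried + e on one chromosome and st + on the other — the recessive alleles are on opposite chromosomes (trans / repulsion).

trans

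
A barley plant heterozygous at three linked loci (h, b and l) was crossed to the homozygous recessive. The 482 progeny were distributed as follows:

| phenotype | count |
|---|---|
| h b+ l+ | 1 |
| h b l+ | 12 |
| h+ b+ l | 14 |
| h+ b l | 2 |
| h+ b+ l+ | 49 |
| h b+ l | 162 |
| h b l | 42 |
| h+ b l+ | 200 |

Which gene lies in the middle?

l

The two most frequent reciprocal classes, h b+ l and h+ b l+, are the parental types, so the F1 was h b+ l / h+ b l+.
The two rarest classes, h b+ l+ and h+ b l, are the double crossovers. Comparing them with the parentals, only the l allele has switched, so l is the middle locus and the order is b – l – h.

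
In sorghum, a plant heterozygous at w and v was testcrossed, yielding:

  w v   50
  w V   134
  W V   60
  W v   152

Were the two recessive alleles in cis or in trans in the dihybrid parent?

The two most frequent classes are W v (152) and w V (134); these are the parental (non-recombinant) types.
So the F1 carried W v on one chromosome and w V on the other — the recessive alleles are on opposite chromosomes (trans / repulsion).

trans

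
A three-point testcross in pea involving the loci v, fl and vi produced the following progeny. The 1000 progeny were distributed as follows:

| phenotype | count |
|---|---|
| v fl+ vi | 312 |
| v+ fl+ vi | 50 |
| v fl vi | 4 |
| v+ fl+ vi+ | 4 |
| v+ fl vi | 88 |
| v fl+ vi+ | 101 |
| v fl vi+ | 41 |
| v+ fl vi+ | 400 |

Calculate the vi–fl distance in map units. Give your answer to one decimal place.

19.7 map units

The two most frequent reciprocal classes, v+ fl vi+ and v fl+ vi, are the parental types, so the F1 was v+ fl vi+ / v fl+ vi.
The two rarest classes, v+ fl+ vi+ and v fl vi, are the double crossovers. Comparing them with the parentals, only the fl allele has switched, so fl is the middle locus and the order is v – fl – vi.
Crossovers in the fl–vi interval produce the single-crossover classes v+ fl vi and v fl+ vi+ (88 + 101 = 189) plus the double crossovers (8).
RF(fl–vi) = (189 + 8) / 1000 = 197/1000 = 0.1970 → 19.7 map units.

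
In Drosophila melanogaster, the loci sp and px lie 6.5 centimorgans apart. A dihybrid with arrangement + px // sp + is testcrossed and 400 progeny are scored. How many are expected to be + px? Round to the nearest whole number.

187

A map distance of 6.5 centimorgans corresponds to a recombination frequency of 0.065.
The F1 is + px / sp +, so + px is a parental gamete class with expected frequency (1 − r)/2 = 0.935/2 = 0.4675.
Expected number = 0.4675 × 400 = 187.00 ≈ 187.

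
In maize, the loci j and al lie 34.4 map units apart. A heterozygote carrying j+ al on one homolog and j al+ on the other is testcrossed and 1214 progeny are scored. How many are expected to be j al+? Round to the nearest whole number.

A map distance of 34.4 map units corresponds to a recombination frequency of 0.344.
The F1 is j+ al / j al+, so j al+ is a parental gamete class with expected frequency (1 − r)/2 = 0.656/2 = 0.3280.
Expected number = 0.3280 × 1214 = 398.19 ≈ 398.

398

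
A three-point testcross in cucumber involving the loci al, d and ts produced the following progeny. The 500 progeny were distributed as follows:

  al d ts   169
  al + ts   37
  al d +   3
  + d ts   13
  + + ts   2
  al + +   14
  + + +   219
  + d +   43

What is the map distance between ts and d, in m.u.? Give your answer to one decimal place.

17.0 m.u.

The two most frequent reciprocal classes, + + + and al d ts, are the parental types, so the F1 was + + + / al d ts.
The two rarest classes, + + ts and al d +, are the double crossovers. Comparing them with the parentals, only the ts allele has switched, so ts is the middle locus and the order is al – ts – d.
Crossovers in the ts–d interval produce the single-crossover classes + d + and al + ts (43 + 37 = 80) plus the double crossovers (5).
RF(ts–d) = (80 + 5) / 500 = 85/500 = 0.1700 → 17.0 m.u.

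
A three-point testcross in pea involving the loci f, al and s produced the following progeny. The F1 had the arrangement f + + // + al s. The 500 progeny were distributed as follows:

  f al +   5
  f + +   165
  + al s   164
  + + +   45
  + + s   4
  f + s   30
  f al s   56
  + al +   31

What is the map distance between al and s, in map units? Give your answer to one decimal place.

The two rarest classes, f al + and + + s, are the double crossovers. Comparing them with the parentals, only the al allele has switched, so al is the middle locus and the order is f – al – s.
Crossovers in the al–s interval produce the single-crossover classes f + s and + al + (30 + 31 = 61) plus the double crossovers (9).
RF(al–s) = (61 + 9) / 500 = 70/500 = 0.1400 → 14.0 map units.

14.0 map units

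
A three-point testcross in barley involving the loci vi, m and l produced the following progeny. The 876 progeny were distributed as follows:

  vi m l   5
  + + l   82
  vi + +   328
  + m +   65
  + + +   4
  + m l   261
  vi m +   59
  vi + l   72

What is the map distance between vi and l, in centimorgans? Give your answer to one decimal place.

16.7 centimorgans

The two most frequent reciprocal classes, + m l and vi + +, are the parental types, so the F1 was + m l / vi + +.
The two rarest classes, vi m l and + + +, are the double crossovers. Comparing them with the parentals, only the vi allele has switched, so vi is the middle locus and the order is l – vi – m.
Crossovers in the l–vi interval produce the single-crossover classes + m + and vi + l (65 + 72 = 137) plus the double crossovers (9).
RF(l–vi) = (137 + 9) / 876 = 146/876 = 0.1667 → 16.7 centimorgans.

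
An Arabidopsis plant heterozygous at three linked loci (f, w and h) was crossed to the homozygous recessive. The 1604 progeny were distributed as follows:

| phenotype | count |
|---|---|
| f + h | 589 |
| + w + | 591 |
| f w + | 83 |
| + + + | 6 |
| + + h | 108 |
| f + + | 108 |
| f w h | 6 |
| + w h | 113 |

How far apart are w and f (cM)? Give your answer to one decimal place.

12.7 cM

The two most frequent reciprocal classes, + w + and f + h, are the parental types, so the F1 was + w + / f + h.
The two rarest classes, + + + and f w h, are the double crossovers. Comparing them with the parentals, only the w allele has switched, so w is the middle locus and the order is h – w – f.
Crossovers in the w–f interval produce the single-crossover classes f w + and + + h (83 + 108 = 191) plus the double crossovers (12).
RF(w–f) = (191 + 12) / 1604 = 203/1604 = 0.1266 → 12.7 cM.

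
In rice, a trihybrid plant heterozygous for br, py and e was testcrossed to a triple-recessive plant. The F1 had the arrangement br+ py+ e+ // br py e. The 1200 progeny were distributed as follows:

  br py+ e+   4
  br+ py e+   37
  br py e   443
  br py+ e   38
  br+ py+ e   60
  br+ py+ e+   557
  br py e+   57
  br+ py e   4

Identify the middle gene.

The two rarest classes, br py+ e+ and br+ py e, are the double crossovers. Comparing them with the parentals, only the br allele has switched, so br is the middle locus and the order is py – br – e.

br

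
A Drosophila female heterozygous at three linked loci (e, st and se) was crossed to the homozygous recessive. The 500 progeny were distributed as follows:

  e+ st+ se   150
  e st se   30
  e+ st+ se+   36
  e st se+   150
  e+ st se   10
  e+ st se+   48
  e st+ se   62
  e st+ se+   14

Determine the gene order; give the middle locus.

st

The two most frequent reciprocal classes, e st se+ and e+ st+ se, are the parental types, so the F1 was e st se+ / e+ st+ se.
The two rarest classes, e st+ se+ and e+ st se, are the double crossovers. Comparing them with the parentals, only the st allele has switched, so st is the middle locus and the order is se – st – e.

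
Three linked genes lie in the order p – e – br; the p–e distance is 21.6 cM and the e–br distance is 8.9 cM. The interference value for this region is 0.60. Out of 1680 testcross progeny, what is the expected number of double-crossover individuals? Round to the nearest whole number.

13

Map distances give recombination frequencies of 0.216 and 0.089 for the two intervals.
With interference 0.60 (so coincidence = 0.40), expected double-crossover frequency = 0.216 × 0.089 × 0.40 = 0.00769.
Expected number = 0.00769 × 1680 = 12.92 ≈ 13.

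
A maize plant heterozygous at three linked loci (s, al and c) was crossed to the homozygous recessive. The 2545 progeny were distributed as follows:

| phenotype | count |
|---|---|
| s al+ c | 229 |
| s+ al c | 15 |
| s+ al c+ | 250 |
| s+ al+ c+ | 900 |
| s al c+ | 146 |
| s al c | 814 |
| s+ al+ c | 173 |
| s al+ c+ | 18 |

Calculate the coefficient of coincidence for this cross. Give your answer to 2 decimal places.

The two most frequent reciprocal classes, s al c and s+ al+ c+, are the parental types, so the F1 was s al c / s+ al+ c+.
The two rarest classes, s+ al c and s al+ c+, are the double crossovers. Comparing them with the parentals, only the s allele has switched, so s is the middle locus and the order is al – s – c.
al–s: (479 + 33)/2545 = 0.2012; s–c: (319 + 33)/2545 = 0.1383.
Expected DCO frequency = 0.2012 × 0.1383 ≈ 0.02783; observed = 33/2545 ≈ 0.01297.
Coefficient of coincidence = 0.01297/0.02783 ≈ 0.47.

0.47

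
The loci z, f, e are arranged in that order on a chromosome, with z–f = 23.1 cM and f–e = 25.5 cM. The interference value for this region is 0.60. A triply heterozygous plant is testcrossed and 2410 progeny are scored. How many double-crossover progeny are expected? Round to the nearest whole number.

Map distances give recombination frequencies of 0.231 and 0.255 for the two intervals.
With interference 0.60 (so coincidence = 0.40), expected double-crossover frequency = 0.231 × 0.255 × 0.40 = 0.02356.
Expected number = 0.02356 × 2410 = 56.78 ≈ 57.

57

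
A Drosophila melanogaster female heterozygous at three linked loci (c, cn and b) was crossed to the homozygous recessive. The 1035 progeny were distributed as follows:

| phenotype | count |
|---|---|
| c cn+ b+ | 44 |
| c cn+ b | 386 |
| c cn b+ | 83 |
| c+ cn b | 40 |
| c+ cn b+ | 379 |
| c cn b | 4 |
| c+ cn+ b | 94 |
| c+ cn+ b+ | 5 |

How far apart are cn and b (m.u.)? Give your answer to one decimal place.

The two most frequent reciprocal classes, c cn+ b and c+ cn b+, are the parental types, so the F1 was c cn+ b / c+ cn b+.
The two rarest classes, c cn b and c+ cn+ b+, are the double crossovers. Comparing them with the parentals, only the cn allele has switched, so cn is the middle locus and the order is b – cn – c.
Crossovers in the b–cn interval produce the single-crossover classes c cn+ b+ and c+ cn b (44 + 40 = 84) plus the double crossovers (9).
RF(b–cn) = (84 + 9) / 1035 = 93/1035 = 0.0899 → 9.0 m.u.

9.0 m.u.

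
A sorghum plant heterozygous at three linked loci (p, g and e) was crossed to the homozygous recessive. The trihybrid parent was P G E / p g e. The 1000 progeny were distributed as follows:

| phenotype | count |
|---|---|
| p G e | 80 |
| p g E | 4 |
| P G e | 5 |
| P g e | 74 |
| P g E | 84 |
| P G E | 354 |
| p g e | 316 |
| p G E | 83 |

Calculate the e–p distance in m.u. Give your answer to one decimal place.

16.6 m.u.

The two rarest classes, P G e and p g E, are the double crossovers. Comparing them with the parentals, only the e allele has switched, so e is the middle locus and the order is g – e – p.
Crossovers in the e–p interval produce the single-crossover classes p G E and P g e (83 + 74 = 157) plus the double crossovers (9).
RF(e–p) = (157 + 9) / 1000 = 166/1000 = 0.1660 → 16.6 m.u.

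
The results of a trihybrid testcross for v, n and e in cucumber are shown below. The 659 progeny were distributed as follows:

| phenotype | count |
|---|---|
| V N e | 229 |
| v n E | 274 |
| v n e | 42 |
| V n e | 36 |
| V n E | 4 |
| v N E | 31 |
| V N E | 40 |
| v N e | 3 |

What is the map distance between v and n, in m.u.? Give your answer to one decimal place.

The two most frequent reciprocal classes, v n E and V N e, are the parental types, so the F1 was v n E / V N e.
The two rarest classes, V n E and v N e, are the double crossovers. Comparing them with the parentals, only the v allele has switched, so v is the middle locus and the order is e – v – n.
Crossovers in the v–n interval produce the single-crossover classes v N E and V n e (31 + 36 = 67) plus the double crossovers (7).
RF(v–n) = (67 + 7) / 659 = 74/659 = 0.1123 → 11.2 m.u.

11.2 m.u.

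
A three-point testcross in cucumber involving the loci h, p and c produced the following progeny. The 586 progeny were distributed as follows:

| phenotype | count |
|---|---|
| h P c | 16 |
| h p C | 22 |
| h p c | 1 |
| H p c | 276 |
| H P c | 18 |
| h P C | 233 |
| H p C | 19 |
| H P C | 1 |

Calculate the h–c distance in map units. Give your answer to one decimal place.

6.3 map units

The two most frequent reciprocal classes, H p c and h P C, are the parental types, so the F1 was H p c / h P C.
The two rarest classes, h p c and H P C, are the double crossovers. Comparing them with the parentals, only the h allele has switched, so h is the middle locus and the order is c – h – p.
Crossovers in the c–h interval produce the single-crossover classes H p C and h P c (19 + 16 = 35) plus the double crossovers (2).
RF(c–h) = (35 + 2) / 586 = 37/586 = 0.0631 → 6.3 map units.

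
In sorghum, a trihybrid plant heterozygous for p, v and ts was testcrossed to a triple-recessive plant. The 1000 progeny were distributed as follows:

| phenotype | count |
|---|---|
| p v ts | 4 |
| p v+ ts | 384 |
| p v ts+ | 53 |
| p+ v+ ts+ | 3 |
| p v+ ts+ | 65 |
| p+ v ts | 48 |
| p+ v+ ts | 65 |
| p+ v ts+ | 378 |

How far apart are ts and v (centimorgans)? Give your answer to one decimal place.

The two most frequent reciprocal classes, p+ v ts+ and p v+ ts, are the parental types, so the F1 was p+ v ts+ / p v+ ts.
The two rarest classes, p+ v+ ts+ and p v ts, are the double crossovers. Comparing them with the parentals, only the v allele has switched, so v is the middle locus and the order is p – v – ts.
Crossovers in the v–ts interval produce the single-crossover classes p+ v ts and p v+ ts+ (48 + 65 = 113) plus the double crossovers (7).
RF(v–ts) = (113 + 7) / 1000 = 120/1000 = 0.1200 → 12.0 centimorgans.

12.0 centimorgans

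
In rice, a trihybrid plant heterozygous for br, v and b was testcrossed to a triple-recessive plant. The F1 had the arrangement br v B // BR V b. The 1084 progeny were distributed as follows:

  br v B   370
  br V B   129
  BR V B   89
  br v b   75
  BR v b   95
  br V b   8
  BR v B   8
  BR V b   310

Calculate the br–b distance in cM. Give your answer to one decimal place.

16.6 cM

The two rarest classes, BR v B and br V b, are the double crossovers. Comparing them with the parentals, only the br allele has switched, so br is the middle locus and the order is b – br – v.
Crossovers in the b–br interval produce the single-crossover classes br v b and BR V B (75 + 89 = 164) plus the double crossovers (16).
RF(b–br) = (164 + 16) / 1084 = 180/1084 = 0.1661 → 16.6 cM.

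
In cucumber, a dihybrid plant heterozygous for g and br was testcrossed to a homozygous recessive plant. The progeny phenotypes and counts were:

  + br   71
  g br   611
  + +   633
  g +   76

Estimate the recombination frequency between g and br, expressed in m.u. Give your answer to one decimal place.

10.6 m.u.

The two most frequent classes, + + (633) and g br (611), are the parental types, so the F1 was + + / g br.
The recombinant classes are + br and g +: 71 + 76 = 147.
Recombination frequency = 147/1391 = 0.1057 ≈ 10.6%, i.e. 10.6 m.u.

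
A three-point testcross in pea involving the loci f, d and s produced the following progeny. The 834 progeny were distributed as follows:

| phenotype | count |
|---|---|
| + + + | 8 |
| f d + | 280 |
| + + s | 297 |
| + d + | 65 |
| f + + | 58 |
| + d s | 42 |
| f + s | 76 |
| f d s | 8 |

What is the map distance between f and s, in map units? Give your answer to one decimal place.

18.8 map units

The two most frequent reciprocal classes, + + s and f d +, are the parental types, so the F1 was + + s / f d +.
The two rarest classes, + + + and f d s, are the double crossovers. Comparing them with the parentals, only the s allele has switched, so s is the middle locus and the order is f – s – d.
Crossovers in the f–s interval produce the single-crossover classes f + s and + d + (76 + 65 = 141) plus the double crossovers (16).
RF(f–s) = (141 + 16) / 834 = 157/834 = 0.1882 → 18.8 map units.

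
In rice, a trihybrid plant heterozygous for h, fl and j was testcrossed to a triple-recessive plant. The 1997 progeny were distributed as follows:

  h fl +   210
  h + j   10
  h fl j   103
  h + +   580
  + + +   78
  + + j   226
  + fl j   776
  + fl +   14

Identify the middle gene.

The two most frequent reciprocal classes, + fl j and h + +, are the parental types, so the F1 was + fl j / h + +.
The two rarest classes, + fl + and h + j, are the double crossovers. Comparing them with the parentals, only the j allele has switched, so j is the middle locus and the order is fl – j – h.

j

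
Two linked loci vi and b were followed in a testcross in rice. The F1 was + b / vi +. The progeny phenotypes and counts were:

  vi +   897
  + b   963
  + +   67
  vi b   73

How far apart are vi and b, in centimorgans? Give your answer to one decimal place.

7.0 centimorgans

The recombinant classes are + + and vi b: 67 + 73 = 140.
Recombination frequency = 140/2000 = 0.0700 ≈ 7.0%, i.e. 7.0 centimorgans.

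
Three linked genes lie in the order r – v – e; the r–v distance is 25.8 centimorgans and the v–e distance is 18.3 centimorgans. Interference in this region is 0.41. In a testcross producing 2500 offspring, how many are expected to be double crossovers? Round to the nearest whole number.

Map distances give recombination frequencies of 0.258 and 0.183 for the two intervals.
With interference 0.41 (so coincidence = 0.59), expected double-crossover frequency = 0.258 × 0.183 × 0.59 = 0.02786.
Expected number = 0.02786 × 2500 = 69.64 ≈ 70.

70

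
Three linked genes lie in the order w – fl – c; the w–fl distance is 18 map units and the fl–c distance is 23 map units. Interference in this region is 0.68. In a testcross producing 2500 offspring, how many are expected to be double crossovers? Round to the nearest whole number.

33

Map distances give recombination frequencies of 0.180 and 0.230 for the two intervals.
With interference 0.68 (so coincidence = 0.32), expected double-crossover frequency = 0.180 × 0.230 × 0.32 = 0.01325.
Expected number = 0.01325 × 2500 = 33.12 ≈ 33.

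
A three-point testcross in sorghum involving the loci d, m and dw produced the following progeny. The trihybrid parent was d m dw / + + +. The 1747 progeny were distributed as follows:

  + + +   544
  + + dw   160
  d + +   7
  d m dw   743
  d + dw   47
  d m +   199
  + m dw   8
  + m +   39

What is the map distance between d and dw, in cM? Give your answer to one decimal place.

21.4 cM

The two rarest classes, + m dw and d + +, are the double crossovers. Comparing them with the parentals, only the d allele has switched, so d is the middle locus and the order is dw – d – m.
Crossovers in the dw–d interval produce the single-crossover classes d m + and + + dw (199 + 160 = 359) plus the double crossovers (15).
RF(dw–d) = (359 + 15) / 1747 = 374/1747 = 0.2141 → 21.4 cM.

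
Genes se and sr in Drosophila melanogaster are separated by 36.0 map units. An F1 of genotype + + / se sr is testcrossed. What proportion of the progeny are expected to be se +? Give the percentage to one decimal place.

A map distance of 36.0 map units corresponds to a recombination frequency of 0.360.
The F1 is + + / se sr, so se + is a recombinant gamete class with expected frequency r/2 = 0.360/2 = 0.1800.
That is 0.1800 = 18.0% of the progeny.

18.0%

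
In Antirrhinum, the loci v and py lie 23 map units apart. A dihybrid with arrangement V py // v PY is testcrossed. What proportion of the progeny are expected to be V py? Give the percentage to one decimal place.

A map distance of 23 map units corresponds to a recombination frequency of 0.230.
The F1 is V py / v PY, so V py is a parental gamete class with expected frequency (1 − r)/2 = 0.770/2 = 0.3850.
That is 0.3850 = 38.5% of the progeny.

38.5%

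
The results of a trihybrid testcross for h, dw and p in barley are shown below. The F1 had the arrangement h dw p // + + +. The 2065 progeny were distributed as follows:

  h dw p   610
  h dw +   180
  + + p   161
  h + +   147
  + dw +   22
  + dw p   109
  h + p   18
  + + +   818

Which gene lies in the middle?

dw

The two rarest classes, h + p and + dw +, are the double crossovers. Comparing them with the parentals, only the dw allele has switched, so dw is the middle locus and the order is p – dw – h.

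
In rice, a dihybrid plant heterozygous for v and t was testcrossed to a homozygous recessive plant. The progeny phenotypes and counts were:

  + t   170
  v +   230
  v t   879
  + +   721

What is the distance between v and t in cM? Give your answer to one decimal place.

20.0 cM

The two most frequent classes, + + (721) and v t (879), are the parental types, so the F1 was + + / v t.
The recombinant classes are + t and v +: 170 + 230 = 400.
Recombination frequency = 400/2000 = 0.2000 ≈ 20.0%, i.e. 20.0 cM.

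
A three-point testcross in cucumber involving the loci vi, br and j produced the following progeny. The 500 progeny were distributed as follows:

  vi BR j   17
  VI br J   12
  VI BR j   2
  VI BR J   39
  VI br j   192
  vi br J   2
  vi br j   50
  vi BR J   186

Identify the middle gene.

The two most frequent reciprocal classes, vi BR J and VI br j, are the parental types, so the F1 was vi BR J / VI br j.
The two rarest classes, vi br J and VI BR j, are the double crossovers. Comparing them with the parentals, only the br allele has switched, so br is the middle locus and the order is vi – br – j.

br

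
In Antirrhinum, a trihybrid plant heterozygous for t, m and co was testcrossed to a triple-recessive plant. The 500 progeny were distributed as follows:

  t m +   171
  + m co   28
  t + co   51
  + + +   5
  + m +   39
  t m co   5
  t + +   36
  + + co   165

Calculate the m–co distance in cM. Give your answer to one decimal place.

14.8 cM

The two most frequent reciprocal classes, + + co and t m +, are the parental types, so the F1 was + + co / t m +.
The two rarest classes, + + + and t m co, are the double crossovers. Comparing them with the parentals, only the co allele has switched, so co is the middle locus and the order is t – co – m.
Crossovers in the co–m interval produce the single-crossover classes + m co and t + + (28 + 36 = 64) plus the double crossovers (10).
RF(co–m) = (64 + 10) / 500 = 74/500 = 0.1480 → 14.8 cM.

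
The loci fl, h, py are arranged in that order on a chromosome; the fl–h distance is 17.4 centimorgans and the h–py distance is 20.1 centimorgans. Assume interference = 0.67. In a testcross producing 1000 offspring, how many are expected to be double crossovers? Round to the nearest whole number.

12

Map distances give recombination frequencies of 0.174 and 0.201 for the two intervals.
With interference 0.67 (so coincidence = 0.33), expected double-crossover frequency = 0.174 × 0.201 × 0.33 = 0.01154.
Expected number = 0.01154 × 1000 = 11.54 ≈ 12.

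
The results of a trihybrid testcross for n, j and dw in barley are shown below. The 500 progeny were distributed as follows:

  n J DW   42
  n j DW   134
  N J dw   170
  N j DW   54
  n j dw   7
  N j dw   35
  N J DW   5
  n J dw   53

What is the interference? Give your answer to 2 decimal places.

The two most frequent reciprocal classes, N J dw and n j DW, are the parental types, so the F1 was N J dw / n j DW.
The two rarest classes, N J DW and n j dw, are the double crossovers. Comparing them with the parentals, only the dw allele has switched, so dw is the middle locus and the order is j – dw – n.
j–dw: (77 + 12)/500 = 0.1780; dw–n: (107 + 12)/500 = 0.2380.
Expected DCO frequency = 0.1780 × 0.2380 ≈ 0.04236; observed = 12/500 ≈ 0.02400.
Coefficient of coincidence = 0.02400/0.04236 ≈ 0.57; interference = 1 − 0.57 = 0.43.

0.43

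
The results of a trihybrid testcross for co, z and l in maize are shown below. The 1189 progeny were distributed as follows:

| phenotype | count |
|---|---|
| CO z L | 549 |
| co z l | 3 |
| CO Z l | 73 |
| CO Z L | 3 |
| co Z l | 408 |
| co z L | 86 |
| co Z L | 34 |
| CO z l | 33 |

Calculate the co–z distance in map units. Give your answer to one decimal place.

13.9 map units

The two most frequent reciprocal classes, CO z L and co Z l, are the parental types, so the F1 was CO z L / co Z l.
The two rarest classes, CO Z L and co z l, are the double crossovers. Comparing them with the parentals, only the z allele has switched, so z is the middle locus and the order is l – z – co.
Crossovers in the z–co interval produce the single-crossover classes co z L and CO Z l (86 + 73 = 159) plus the double crossovers (6).
RF(z–co) = (159 + 6) / 1189 = 165/1189 = 0.1388 → 13.9 map units.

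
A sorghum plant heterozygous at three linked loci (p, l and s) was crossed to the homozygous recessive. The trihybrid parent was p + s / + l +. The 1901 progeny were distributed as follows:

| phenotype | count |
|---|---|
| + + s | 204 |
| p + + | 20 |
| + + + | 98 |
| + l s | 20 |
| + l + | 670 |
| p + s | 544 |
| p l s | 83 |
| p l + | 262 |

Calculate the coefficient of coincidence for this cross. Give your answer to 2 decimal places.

The two rarest classes, p + + and + l s, are the double crossovers. Comparing them with the parentals, only the s allele has switched, so s is the middle locus and the order is p – s – l.
p–s: (466 + 40)/1901 = 0.2662; s–l: (181 + 40)/1901 = 0.1163.
Expected DCO frequency = 0.2662 × 0.1163 ≈ 0.03096; observed = 40/1901 ≈ 0.02104.
Coefficient of coincidence = 0.02104/0.03096 ≈ 0.68.

0.68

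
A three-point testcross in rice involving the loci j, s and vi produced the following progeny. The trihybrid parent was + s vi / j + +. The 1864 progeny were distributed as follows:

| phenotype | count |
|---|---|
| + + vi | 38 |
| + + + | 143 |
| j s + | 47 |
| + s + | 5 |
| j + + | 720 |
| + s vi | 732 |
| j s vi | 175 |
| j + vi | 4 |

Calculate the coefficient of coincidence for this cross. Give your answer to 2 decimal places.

0.55

The two rarest classes, + s + and j + vi, are the double crossovers. Comparing them with the parentals, only the vi allele has switched, so vi is the middle locus and the order is j – vi – s.
j–vi: (318 + 9)/1864 = 0.1754; vi–s: (85 + 9)/1864 = 0.0504.
Expected DCO frequency = 0.1754 × 0.0504 ≈ 0.00884; observed = 9/1864 ≈ 0.00483.
Coefficient of coincidence = 0.00483/0.00884 ≈ 0.55.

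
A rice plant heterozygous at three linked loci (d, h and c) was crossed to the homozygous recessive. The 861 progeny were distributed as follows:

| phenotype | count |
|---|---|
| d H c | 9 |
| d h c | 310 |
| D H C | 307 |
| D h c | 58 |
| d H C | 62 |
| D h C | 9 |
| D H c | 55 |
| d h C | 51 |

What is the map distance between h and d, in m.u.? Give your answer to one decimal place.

The two most frequent reciprocal classes, d h c and D H C, are the parental types, so the F1 was d h c / D H C.
The two rarest classes, d H c and D h C, are the double crossovers. Comparing them with the parentals, only the h allele has switched, so h is the middle locus and the order is d – h – c.
Crossovers in the d–h interval produce the single-crossover classes D h c and d H C (58 + 62 = 120) plus the double crossovers (18).
RF(d–h) = (120 + 18) / 861 = 138/861 = 0.1603 → 16.0 m.u.

16.0 m.u.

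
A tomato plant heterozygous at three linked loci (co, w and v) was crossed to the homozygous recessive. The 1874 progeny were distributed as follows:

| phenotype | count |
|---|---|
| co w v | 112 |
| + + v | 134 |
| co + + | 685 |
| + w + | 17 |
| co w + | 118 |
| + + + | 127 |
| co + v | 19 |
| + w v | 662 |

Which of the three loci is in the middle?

v

The two most frequent reciprocal classes, co + + and + w v, are the parental types, so the F1 was co + + / + w v.
The two rarest classes, co + v and + w +, are the double crossovers. Comparing them with the parentals, only the v allele has switched, so v is the middle locus and the order is co – v – w.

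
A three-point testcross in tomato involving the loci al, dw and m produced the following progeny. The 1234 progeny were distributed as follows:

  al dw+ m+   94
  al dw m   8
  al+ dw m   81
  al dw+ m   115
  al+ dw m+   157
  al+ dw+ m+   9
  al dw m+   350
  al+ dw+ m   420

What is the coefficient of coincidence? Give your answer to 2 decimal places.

The two most frequent reciprocal classes, al dw m+ and al+ dw+ m, are the parental types, so the F1 was al dw m+ / al+ dw+ m.
The two rarest classes, al dw m and al+ dw+ m+, are the double crossovers. Comparing them with the parentals, only the m allele has switched, so m is the middle locus and the order is dw – m – al.
dw–m: (175 + 17)/1234 = 0.1556; m–al: (272 + 17)/1234 = 0.2342.
Expected DCO frequency = 0.1556 × 0.2342 ≈ 0.03644; observed = 17/1234 ≈ 0.01378.
Coefficient of coincidence = 0.01378/0.03644 ≈ 0.38.

0.38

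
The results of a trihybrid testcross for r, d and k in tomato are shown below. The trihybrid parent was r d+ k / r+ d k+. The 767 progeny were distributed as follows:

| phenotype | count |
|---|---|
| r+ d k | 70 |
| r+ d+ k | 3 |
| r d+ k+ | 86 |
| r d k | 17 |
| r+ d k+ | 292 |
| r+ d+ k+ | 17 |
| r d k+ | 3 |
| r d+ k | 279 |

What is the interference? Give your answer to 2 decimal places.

0.29

The two rarest classes, r+ d+ k and r d k+, are the double crossovers. Comparing them with the parentals, only the r allele has switched, so r is the middle locus and the order is k – r – d.
k–r: (156 + 6)/767 = 0.2112; r–d: (34 + 6)/767 = 0.0522.
Expected DCO frequency = 0.2112 × 0.0522 ≈ 0.01102; observed = 6/767 ≈ 0.00782.
Coefficient of coincidence = 0.00782/0.01102 ≈ 0.71; interference = 1 − 0.71 = 0.29.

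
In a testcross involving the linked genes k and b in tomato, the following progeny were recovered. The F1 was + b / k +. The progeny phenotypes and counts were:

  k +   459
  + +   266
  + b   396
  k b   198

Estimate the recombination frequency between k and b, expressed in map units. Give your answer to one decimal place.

35.2 map units

The recombinant classes are + + and k b: 266 + 198 = 464.
Recombination frequency = 464/1319 = 0.3518 ≈ 35.2%, i.e. 35.2 map units.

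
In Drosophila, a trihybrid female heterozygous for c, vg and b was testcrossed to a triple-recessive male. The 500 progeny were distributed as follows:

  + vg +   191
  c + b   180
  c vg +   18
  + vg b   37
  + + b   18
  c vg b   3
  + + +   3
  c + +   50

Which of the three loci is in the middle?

vg

The two most frequent reciprocal classes, c + b and + vg +, are the parental types, so the F1 was c + b / + vg +.
The two rarest classes, c vg b and + + +, are the double crossovers. Comparing them with the parentals, only the vg allele has switched, so vg is the middle locus and the order is c – vg – b.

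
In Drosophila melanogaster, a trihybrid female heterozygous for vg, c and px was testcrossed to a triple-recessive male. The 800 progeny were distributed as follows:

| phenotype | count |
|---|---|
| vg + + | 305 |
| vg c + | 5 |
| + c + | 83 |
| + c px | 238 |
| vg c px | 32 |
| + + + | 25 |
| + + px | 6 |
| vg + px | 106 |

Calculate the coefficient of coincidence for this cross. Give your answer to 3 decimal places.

0.647

The two most frequent reciprocal classes, vg + + and + c px, are the parental types, so the F1 was vg + + / + c px.
The two rarest classes, vg c + and + + px, are the double crossovers. Comparing them with the parentals, only the c allele has switched, so c is the middle locus and the order is px – c – vg.
px–c: (189 + 11)/800 = 0.2500; c–vg: (57 + 11)/800 = 0.0850.
Expected DCO frequency = 0.2500 × 0.0850 ≈ 0.02125; observed = 11/800 ≈ 0.01375.
Coefficient of coincidence = 0.01375/0.02125 ≈ 0.647.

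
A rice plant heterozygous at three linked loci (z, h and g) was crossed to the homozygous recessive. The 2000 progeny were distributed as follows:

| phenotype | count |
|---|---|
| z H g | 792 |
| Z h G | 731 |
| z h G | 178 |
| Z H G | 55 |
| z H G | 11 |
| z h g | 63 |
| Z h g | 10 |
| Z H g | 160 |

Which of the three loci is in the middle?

g

The two most frequent reciprocal classes, z H g and Z h G, are the parental types, so the F1 was z H g / Z h G.
The two rarest classes, z H G and Z h g, are the double crossovers. Comparing them with the parentals, only the g allele has switched, so g is the middle locus and the order is z – g – h.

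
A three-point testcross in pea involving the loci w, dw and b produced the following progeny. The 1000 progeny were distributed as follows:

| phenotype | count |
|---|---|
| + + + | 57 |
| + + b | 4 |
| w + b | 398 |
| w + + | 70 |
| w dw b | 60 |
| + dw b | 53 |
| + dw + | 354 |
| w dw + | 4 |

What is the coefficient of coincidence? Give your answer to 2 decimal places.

0.49

The two most frequent reciprocal classes, w + b and + dw +, are the parental types, so the F1 was w + b / + dw +.
The two rarest classes, + + b and w dw +, are the double crossovers. Comparing them with the parentals, only the w allele has switched, so w is the middle locus and the order is b – w – dw.
b–w: (123 + 8)/1000 = 0.1310; w–dw: (117 + 8)/1000 = 0.1250.
Expected DCO frequency = 0.1310 × 0.1250 ≈ 0.01638; observed = 8/1000 ≈ 0.00800.
Coefficient of coincidence = 0.00800/0.01638 ≈ 0.49.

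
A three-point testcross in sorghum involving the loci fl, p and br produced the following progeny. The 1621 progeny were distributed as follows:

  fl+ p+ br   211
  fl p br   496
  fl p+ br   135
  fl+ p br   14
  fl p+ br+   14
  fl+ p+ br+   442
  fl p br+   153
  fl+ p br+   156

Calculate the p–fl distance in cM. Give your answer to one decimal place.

The two most frequent reciprocal classes, fl p br and fl+ p+ br+, are the parental types, so the F1 was fl p br / fl+ p+ br+.
The two rarest classes, fl+ p br and fl p+ br+, are the double crossovers. Comparing them with the parentals, only the fl allele has switched, so fl is the middle locus and the order is br – fl – p.
Crossovers in the fl–p interval produce the single-crossover classes fl p+ br and fl+ p br+ (135 + 156 = 291) plus the double crossovers (28).
RF(fl–p) = (291 + 28) / 1621 = 319/1621 = 0.1968 → 19.7 cM.

19.7 cM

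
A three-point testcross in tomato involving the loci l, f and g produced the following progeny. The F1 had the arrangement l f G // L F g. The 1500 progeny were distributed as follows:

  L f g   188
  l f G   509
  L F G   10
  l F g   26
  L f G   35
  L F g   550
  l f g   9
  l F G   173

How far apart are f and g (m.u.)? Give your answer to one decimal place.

25.3 m.u.

The two rarest classes, l f g and L F G, are the double crossovers. Comparing them with the parentals, only the g allele has switched, so g is the middle locus and the order is l – g – f.
Crossovers in the g–f interval produce the single-crossover classes l F G and L f g (173 + 188 = 361) plus the double crossovers (19).
RF(g–f) = (361 + 19) / 1500 = 380/1500 = 0.2533 → 25.3 m.u.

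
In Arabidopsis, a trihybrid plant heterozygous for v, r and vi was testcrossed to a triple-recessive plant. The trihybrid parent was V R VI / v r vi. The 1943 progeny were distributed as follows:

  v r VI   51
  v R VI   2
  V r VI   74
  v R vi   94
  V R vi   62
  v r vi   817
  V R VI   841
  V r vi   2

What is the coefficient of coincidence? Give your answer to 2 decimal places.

0.39

The two rarest classes, v R VI and V r vi, are the double crossovers. Comparing them with the parentals, only the v allele has switched, so v is the middle locus and the order is vi – v – r.
vi–v: (113 + 4)/1943 = 0.0602; v–r: (168 + 4)/1943 = 0.0885.
Expected DCO frequency = 0.0602 × 0.0885 ≈ 0.00533; observed = 4/1943 ≈ 0.00206.
Coefficient of coincidence = 0.00206/0.00533 ≈ 0.39.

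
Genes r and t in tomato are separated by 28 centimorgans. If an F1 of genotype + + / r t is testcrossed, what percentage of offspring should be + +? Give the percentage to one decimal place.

36.0%

A map distance of 28 centimorgans corresponds to a recombination frequency of 0.280.
The F1 is + + / r t, so + + is a parental gamete class with expected frequency (1 − r)/2 = 0.720/2 = 0.3600.
That is 0.3600 = 36.0% of the progeny.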